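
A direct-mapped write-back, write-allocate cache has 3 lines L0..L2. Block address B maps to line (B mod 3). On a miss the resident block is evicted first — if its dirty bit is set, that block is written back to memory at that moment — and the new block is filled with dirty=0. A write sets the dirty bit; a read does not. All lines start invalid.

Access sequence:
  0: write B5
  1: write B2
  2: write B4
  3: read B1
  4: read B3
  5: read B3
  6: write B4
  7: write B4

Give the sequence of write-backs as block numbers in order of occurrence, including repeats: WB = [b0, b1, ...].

WB = [5, 4]

  0 | W B5 → L2 miss [D]
  1 | W B2 → L2 miss wb→B5 [D]
  2 | W B4 → L1 miss [D]
  3 | R B1 → L1 miss wb→B4 [-]
  4 | R B3 → L0 miss [-]
  5 | R B3 → L0 hit [-]
  6 | W B4 → L1 miss [D]
  7 | W B4 → L1 hit [D]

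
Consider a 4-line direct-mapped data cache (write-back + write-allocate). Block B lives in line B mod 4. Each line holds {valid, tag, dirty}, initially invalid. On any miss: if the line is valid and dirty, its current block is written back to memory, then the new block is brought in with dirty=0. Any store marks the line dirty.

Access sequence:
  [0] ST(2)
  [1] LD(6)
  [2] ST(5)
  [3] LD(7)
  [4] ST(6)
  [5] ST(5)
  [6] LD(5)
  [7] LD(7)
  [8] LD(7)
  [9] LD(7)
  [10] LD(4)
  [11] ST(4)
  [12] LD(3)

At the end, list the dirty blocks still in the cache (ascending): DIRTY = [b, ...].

0: W B2 → L2 miss [D]
1: R B6 → L2 miss wb→B2 [-]
2: W B5 → L1 miss [D]
3: R B7 → L3 miss [-]
4: W B6 → L2 hit [D]
5: W B5 → L1 hit [D]
6: R B5 → L1 hit [D]
7: R B7 → L3 hit [-]
8: R B7 → L3 hit [-]
9: R B7 → L3 hit [-]
10: R B4 → L0 miss [-]
11: W B4 → L0 hit [D]
12: R B3 → L3 miss [-]

DIRTY = [4, 5, 6]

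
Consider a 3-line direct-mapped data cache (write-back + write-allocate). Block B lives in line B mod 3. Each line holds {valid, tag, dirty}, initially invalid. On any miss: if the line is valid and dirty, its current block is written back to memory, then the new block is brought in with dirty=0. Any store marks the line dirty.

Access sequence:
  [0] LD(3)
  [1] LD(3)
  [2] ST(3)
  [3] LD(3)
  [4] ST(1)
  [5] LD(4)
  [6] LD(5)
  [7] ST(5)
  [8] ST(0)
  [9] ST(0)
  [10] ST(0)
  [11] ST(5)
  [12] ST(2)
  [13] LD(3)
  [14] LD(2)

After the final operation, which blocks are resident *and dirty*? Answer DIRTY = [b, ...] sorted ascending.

DIRTY = [2]

0: R B3 → L0 miss [-]
1: R B3 → L0 hit [-]
2: W B3 → L0 hit [D]
3: R B3 → L0 hit [D]
4: W B1 → L1 miss [D]
5: R B4 → L1 miss wb→B1 [-]
6: R B5 → L2 miss [-]
7: W B5 → L2 hit [D]
8: W B0 → L0 miss wb→B3 [D]
9: W B0 → L0 hit [D]
10: W B0 → L0 hit [D]
11: W B5 → L2 hit [D]
12: W B2 → L2 miss wb→B5 [D]
13: R B3 → L0 miss wb→B0 [-]
14: R B2 → L2 hit [D]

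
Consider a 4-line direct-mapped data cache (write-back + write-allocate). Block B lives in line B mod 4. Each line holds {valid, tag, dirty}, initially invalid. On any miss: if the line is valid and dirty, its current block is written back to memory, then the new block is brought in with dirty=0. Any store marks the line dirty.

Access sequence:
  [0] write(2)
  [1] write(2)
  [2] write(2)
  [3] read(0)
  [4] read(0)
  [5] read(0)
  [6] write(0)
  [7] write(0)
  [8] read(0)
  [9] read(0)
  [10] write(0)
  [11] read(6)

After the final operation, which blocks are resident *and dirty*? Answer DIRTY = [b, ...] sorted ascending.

DIRTY = [0]

0: W B2 -> L2 miss  d=D]
1: W B2 -> L2 hit  d=D]
2: W B2 -> L2 hit  d=D]
3: R B0 -> L0 miss  d=-]
4: R B0 -> L0 hit  d=-]
5: R B0 -> L0 hit  d=-]
6: W B0 -> L0 hit  d=D]
7: W B0 -> L0 hit  d=D]
8: R B0 -> L0 hit  d=D]
9: R B0 -> L0 hit  d=D]
10: W B0 -> L0 hit  d=D]
11: R B6 -> L2 miss wb->B2  d=-]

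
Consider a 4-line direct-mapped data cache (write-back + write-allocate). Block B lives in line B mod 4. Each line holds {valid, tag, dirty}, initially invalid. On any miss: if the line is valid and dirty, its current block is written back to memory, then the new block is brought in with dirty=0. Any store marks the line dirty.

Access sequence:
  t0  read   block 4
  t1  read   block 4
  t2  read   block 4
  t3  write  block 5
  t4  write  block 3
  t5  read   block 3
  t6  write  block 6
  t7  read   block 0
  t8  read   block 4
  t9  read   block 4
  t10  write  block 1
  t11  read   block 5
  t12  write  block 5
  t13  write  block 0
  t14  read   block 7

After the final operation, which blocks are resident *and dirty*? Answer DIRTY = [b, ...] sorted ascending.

DIRTY = [0, 5, 6]

0: R B4 → L0 miss [-]
1: R B4 → L0 hit [-]
2: R B4 → L0 hit [-]
3: W B5 → L1 miss [D]
4: W B3 → L3 miss [D]
5: R B3 → L3 hit [D]
6: W B6 → L2 miss [D]
7: R B0 → L0 miss [-]
8: R B4 → L0 miss [-]
9: R B4 → L0 hit [-]
10: W B1 → L1 miss wb→B5 [D]
11: R B5 → L1 miss wb→B1 [-]
12: W B5 → L1 hit [D]
13: W B0 → L0 miss [D]
14: R B7 → L3 miss wb→B3 [-]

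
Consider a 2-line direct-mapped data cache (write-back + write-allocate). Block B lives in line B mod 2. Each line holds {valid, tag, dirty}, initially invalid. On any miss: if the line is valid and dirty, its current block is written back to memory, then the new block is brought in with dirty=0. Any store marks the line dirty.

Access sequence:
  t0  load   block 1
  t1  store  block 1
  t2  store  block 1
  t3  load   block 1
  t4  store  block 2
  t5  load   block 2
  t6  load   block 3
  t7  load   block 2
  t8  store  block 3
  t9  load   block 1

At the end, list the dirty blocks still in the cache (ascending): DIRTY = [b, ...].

0: R B1 -> L1 miss  d=-]
1: W B1 -> L1 hit  d=D]
2: W B1 -> L1 hit  d=D]
3: R B1 -> L1 hit  d=D]
4: W B2 -> L0 miss  d=D]
5: R B2 -> L0 hit  d=D]
6: R B3 -> L1 miss wb->B1  d=-]
7: R B2 -> L0 hit  d=D]
8: W B3 -> L1 hit  d=D]
9: R B1 -> L1 miss wb->B3  d=-]

DIRTY = [2]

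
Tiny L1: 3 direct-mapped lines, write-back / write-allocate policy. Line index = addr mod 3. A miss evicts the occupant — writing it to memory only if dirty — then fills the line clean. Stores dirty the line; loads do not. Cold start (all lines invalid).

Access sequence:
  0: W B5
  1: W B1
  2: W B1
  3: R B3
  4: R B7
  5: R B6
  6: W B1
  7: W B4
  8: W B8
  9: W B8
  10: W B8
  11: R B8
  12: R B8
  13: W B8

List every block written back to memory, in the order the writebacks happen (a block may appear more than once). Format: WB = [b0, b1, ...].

WB = [1, 1, 5]

0: W B5 -> L2 miss  d=D]
1: W B1 -> L1 miss  d=D]
2: W B1 -> L1 hit  d=D]
3: R B3 -> L0 miss  d=-]
4: R B7 -> L1 miss wb->B1  d=-]
5: R B6 -> L0 miss  d=-]
6: W B1 -> L1 miss  d=D]
7: W B4 -> L1 miss wb->B1  d=D]
8: W B8 -> L2 miss wb->B5  d=D]
9: W B8 -> L2 hit  d=D]
10: W B8 -> L2 hit  d=D]
11: R B8 -> L2 hit  d=D]
12: R B8 -> L2 hit  d=D]
13: W B8 -> L2 hit  d=D]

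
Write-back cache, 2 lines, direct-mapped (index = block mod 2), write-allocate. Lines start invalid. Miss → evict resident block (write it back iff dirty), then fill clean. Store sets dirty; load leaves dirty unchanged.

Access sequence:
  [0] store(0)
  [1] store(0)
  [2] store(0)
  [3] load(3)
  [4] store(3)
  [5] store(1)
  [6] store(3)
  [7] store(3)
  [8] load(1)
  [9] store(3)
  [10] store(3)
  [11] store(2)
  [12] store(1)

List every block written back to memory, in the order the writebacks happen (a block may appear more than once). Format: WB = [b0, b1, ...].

  0 | W B0 → L0 miss [D]
  1 | W B0 → L0 hit [D]
  2 | W B0 → L0 hit [D]
  3 | R B3 → L1 miss [-]
  4 | W B3 → L1 hit [D]
  5 | W B1 → L1 miss wb→B3 [D]
  6 | W B3 → L1 miss wb→B1 [D]
  7 | W B3 → L1 hit [D]
  8 | R B1 → L1 miss wb→B3 [-]
  9 | W B3 → L1 miss [D]
  10 | W B3 → L1 hit [D]
  11 | W B2 → L0 miss wb→B0 [D]
  12 | W B1 → L1 miss wb→B3 [D]

WB = [3, 1, 3, 0, 3]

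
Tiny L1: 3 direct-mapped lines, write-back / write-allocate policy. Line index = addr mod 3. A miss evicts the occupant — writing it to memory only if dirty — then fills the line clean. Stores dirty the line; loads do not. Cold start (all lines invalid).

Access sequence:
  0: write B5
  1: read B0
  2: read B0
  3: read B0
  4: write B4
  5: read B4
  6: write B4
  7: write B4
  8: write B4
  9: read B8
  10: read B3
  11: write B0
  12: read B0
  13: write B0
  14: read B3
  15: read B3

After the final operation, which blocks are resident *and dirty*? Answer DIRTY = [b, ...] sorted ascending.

0: W B5 → L2 miss [D]
1: R B0 → L0 miss [-]
2: R B0 → L0 hit [-]
3: R B0 → L0 hit [-]
4: W B4 → L1 miss [D]
5: R B4 → L1 hit [D]
6: W B4 → L1 hit [D]
7: W B4 → L1 hit [D]
8: W B4 → L1 hit [D]
9: R B8 → L2 miss wb→B5 [-]
10: R B3 → L0 miss [-]
11: W B0 → L0 miss [D]
12: R B0 → L0 hit [D]
13: W B0 → L0 hit [D]
14: R B3 → L0 miss wb→B0 [-]
15: R B3 → L0 hit [-]

DIRTY = [4]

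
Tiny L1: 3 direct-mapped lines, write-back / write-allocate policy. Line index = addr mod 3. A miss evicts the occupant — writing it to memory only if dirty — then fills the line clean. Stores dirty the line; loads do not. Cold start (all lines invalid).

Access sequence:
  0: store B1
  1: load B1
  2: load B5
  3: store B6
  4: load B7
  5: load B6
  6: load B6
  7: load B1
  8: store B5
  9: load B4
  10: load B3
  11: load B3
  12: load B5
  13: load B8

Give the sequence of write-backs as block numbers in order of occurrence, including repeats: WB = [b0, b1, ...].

WB = [1, 6, 5]

0: W B1 → L1 miss [D]
1: R B1 → L1 hit [D]
2: R B5 → L2 miss [-]
3: W B6 → L0 miss [D]
4: R B7 → L1 miss wb→B1 [-]
5: R B6 → L0 hit [D]
6: R B6 → L0 hit [D]
7: R B1 → L1 miss [-]
8: W B5 → L2 hit [D]
9: R B4 → L1 miss [-]
10: R B3 → L0 miss wb→B6 [-]
11: R B3 → L0 hit [-]
12: R B5 → L2 hit [D]
13: R B8 → L2 miss wb→B5 [-]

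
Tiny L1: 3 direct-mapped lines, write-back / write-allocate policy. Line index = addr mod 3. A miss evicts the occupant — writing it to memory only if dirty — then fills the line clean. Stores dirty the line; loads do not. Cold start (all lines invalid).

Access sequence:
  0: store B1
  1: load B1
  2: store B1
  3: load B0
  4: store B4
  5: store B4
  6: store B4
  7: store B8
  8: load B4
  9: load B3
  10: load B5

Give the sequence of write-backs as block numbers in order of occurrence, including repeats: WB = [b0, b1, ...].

0: W B1 -> L1 miss  d=D]
1: R B1 -> L1 hit  d=D]
2: W B1 -> L1 hit  d=D]
3: R B0 -> L0 miss  d=-]
4: W B4 -> L1 miss wb->B1  d=D]
5: W B4 -> L1 hit  d=D]
6: W B4 -> L1 hit  d=D]
7: W B8 -> L2 miss  d=D]
8: R B4 -> L1 hit  d=D]
9: R B3 -> L0 miss  d=-]
10: R B5 -> L2 miss wb->B8  d=-]

WB = [1, 8]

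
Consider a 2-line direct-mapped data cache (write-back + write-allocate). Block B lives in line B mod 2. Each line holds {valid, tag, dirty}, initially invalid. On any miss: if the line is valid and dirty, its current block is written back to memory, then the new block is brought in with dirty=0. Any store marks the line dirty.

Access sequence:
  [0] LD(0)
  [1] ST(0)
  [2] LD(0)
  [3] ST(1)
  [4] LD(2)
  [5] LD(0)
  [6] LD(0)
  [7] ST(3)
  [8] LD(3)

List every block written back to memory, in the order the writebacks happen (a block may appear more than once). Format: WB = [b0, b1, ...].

WB = [0, 1]

  0 | R B0 → L0 miss [-]
  1 | W B0 → L0 hit [D]
  2 | R B0 → L0 hit [D]
  3 | W B1 → L1 miss [D]
  4 | R B2 → L0 miss wb→B0 [-]
  5 | R B0 → L0 miss [-]
  6 | R B0 → L0 hit [-]
  7 | W B3 → L1 miss wb→B1 [D]
  8 | R B3 → L1 hit [D]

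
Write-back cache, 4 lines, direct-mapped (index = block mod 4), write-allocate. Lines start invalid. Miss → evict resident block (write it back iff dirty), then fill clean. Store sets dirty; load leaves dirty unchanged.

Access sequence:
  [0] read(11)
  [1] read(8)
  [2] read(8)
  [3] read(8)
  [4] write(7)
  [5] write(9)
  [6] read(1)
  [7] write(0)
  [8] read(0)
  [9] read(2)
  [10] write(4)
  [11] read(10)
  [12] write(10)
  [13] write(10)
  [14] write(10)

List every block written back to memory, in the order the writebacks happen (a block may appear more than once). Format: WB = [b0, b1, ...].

  0 | R B11 → L3 miss [-]
  1 | R B8 → L0 miss [-]
  2 | R B8 → L0 hit [-]
  3 | R B8 → L0 hit [-]
  4 | W B7 → L3 miss [D]
  5 | W B9 → L1 miss [D]
  6 | R B1 → L1 miss wb→B9 [-]
  7 | W B0 → L0 miss [D]
  8 | R B0 → L0 hit [D]
  9 | R B2 → L2 miss [-]
  10 | W B4 → L0 miss wb→B0 [D]
  11 | R B10 → L2 miss [-]
  12 | W B10 → L2 hit [D]
  13 | W B10 → L2 hit [D]
  14 | W B10 → L2 hit [D]

WB = [9, 0]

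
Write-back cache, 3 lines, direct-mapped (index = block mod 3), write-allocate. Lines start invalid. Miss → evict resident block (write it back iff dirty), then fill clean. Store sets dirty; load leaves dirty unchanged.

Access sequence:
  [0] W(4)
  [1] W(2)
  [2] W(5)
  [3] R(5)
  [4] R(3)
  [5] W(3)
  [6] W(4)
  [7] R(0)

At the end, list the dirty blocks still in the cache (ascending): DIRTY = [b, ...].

0: W B4 -> L1 miss  d=D]
1: W B2 -> L2 miss  d=D]
2: W B5 -> L2 miss wb->B2  d=D]
3: R B5 -> L2 hit  d=D]
4: R B3 -> L0 miss  d=-]
5: W B3 -> L0 hit  d=D]
6: W B4 -> L1 hit  d=D]
7: R B0 -> L0 miss wb->B3  d=-]

DIRTY = [4, 5]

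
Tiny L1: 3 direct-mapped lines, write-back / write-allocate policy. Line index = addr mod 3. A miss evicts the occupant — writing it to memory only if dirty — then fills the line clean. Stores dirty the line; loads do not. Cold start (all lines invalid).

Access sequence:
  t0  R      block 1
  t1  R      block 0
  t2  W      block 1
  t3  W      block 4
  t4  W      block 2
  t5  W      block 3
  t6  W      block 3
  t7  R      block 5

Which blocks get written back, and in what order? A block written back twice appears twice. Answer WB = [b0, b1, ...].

WB = [1, 2]

  0 | R B1 → L1 miss [-]
  1 | R B0 → L0 miss [-]
  2 | W B1 → L1 hit [D]
  3 | W B4 → L1 miss wb→B1 [D]
  4 | W B2 → L2 miss [D]
  5 | W B3 → L0 miss [D]
  6 | W B3 → L0 hit [D]
  7 | R B5 → L2 miss wb→B2 [-]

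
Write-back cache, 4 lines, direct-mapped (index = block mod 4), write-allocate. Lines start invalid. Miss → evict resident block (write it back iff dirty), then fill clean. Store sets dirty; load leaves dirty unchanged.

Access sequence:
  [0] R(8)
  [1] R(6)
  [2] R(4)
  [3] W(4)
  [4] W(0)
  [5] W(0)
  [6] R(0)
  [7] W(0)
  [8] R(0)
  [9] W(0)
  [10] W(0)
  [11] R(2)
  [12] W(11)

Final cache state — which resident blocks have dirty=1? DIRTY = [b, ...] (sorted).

0: R B8 → L0 miss [-]
1: R B6 → L2 miss [-]
2: R B4 → L0 miss [-]
3: W B4 → L0 hit [D]
4: W B0 → L0 miss wb→B4 [D]
5: W B0 → L0 hit [D]
6: R B0 → L0 hit [D]
7: W B0 → L0 hit [D]
8: R B0 → L0 hit [D]
9: W B0 → L0 hit [D]
10: W B0 → L0 hit [D]
11: R B2 → L2 miss [-]
12: W B11 → L3 miss [D]

DIRTY = [0, 11]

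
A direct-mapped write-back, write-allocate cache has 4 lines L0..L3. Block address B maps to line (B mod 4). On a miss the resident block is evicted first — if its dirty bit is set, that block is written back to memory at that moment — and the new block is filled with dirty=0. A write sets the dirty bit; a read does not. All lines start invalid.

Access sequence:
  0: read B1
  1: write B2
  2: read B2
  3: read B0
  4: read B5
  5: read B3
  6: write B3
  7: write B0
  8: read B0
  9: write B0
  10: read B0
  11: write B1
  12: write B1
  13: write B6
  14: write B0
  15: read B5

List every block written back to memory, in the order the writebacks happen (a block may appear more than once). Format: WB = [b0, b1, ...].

WB = [2, 1]

0: R B1 → L1 miss [-]
1: W B2 → L2 miss [D]
2: R B2 → L2 hit [D]
3: R B0 → L0 miss [-]
4: R B5 → L1 miss [-]
5: R B3 → L3 miss [-]
6: W B3 → L3 hit [D]
7: W B0 → L0 hit [D]
8: R B0 → L0 hit [D]
9: W B0 → L0 hit [D]
10: R B0 → L0 hit [D]
11: W B1 → L1 miss [D]
12: W B1 → L1 hit [D]
13: W B6 → L2 miss wb→B2 [D]
14: W B0 → L0 hit [D]
15: R B5 → L1 miss wb→B1 [-]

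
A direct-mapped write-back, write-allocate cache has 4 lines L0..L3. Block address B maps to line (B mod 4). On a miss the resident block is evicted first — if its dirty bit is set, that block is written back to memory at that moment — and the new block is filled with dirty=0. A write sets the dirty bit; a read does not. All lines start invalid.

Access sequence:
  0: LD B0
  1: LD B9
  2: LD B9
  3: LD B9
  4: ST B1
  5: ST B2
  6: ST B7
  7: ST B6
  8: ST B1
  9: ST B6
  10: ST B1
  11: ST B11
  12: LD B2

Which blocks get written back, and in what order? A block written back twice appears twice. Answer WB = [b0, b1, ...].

WB = [2, 7, 6]

0: R B0 -> L0 miss  d=-]
1: R B9 -> L1 miss  d=-]
2: R B9 -> L1 hit  d=-]
3: R B9 -> L1 hit  d=-]
4: W B1 -> L1 miss  d=D]
5: W B2 -> L2 miss  d=D]
6: W B7 -> L3 miss  d=D]
7: W B6 -> L2 miss wb->B2  d=D]
8: W B1 -> L1 hit  d=D]
9: W B6 -> L2 hit  d=D]
10: W B1 -> L1 hit  d=D]
11: W B11 -> L3 miss wb->B7  d=D]
12: R B2 -> L2 miss wb->B6  d=-]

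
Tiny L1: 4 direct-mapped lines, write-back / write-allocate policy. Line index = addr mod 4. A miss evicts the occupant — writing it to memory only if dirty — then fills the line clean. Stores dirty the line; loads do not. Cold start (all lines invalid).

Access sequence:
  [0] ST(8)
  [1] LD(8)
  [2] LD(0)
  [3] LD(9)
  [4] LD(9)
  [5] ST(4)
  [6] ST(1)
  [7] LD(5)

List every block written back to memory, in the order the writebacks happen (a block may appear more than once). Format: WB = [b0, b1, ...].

  0 | W B8 → L0 miss [D]
  1 | R B8 → L0 hit [D]
  2 | R B0 → L0 miss wb→B8 [-]
  3 | R B9 → L1 miss [-]
  4 | R B9 → L1 hit [-]
  5 | W B4 → L0 miss [D]
  6 | W B1 → L1 miss [D]
  7 | R B5 → L1 miss wb→B1 [-]

WB = [8, 1]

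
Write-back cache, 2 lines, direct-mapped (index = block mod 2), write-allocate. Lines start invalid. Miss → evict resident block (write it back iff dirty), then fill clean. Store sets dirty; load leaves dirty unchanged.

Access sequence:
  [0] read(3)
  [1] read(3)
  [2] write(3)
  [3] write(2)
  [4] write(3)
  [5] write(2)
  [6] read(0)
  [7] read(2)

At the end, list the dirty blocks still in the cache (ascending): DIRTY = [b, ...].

0: R B3 -> L1 miss  d=-]
1: R B3 -> L1 hit  d=-]
2: W B3 -> L1 hit  d=D]
3: W B2 -> L0 miss  d=D]
4: W B3 -> L1 hit  d=D]
5: W B2 -> L0 hit  d=D]
6: R B0 -> L0 miss wb->B2  d=-]
7: R B2 -> L0 miss  d=-]

DIRTY = [3]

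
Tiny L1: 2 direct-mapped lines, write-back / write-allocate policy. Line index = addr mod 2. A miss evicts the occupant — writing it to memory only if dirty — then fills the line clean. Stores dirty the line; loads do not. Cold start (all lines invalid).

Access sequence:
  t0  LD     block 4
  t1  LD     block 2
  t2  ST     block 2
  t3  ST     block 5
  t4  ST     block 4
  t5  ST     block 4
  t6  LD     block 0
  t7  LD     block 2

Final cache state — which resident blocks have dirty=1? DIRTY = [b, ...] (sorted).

  0 | R B4 → L0 miss [-]
  1 | R B2 → L0 miss [-]
  2 | W B2 → L0 hit [D]
  3 | W B5 → L1 miss [D]
  4 | W B4 → L0 miss wb→B2 [D]
  5 | W B4 → L0 hit [D]
  6 | R B0 → L0 miss wb→B4 [-]
  7 | R B2 → L0 miss [-]

DIRTY = [5]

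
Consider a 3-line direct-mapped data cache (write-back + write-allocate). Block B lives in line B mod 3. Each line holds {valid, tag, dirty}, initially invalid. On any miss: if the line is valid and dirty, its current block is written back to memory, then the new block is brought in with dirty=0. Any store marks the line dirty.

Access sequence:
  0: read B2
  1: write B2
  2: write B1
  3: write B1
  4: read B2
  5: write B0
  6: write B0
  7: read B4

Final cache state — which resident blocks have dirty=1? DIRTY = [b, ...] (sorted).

DIRTY = [0, 2]

0: R B2 → L2 miss [-]
1: W B2 → L2 hit [D]
2: W B1 → L1 miss [D]
3: W B1 → L1 hit [D]
4: R B2 → L2 hit [D]
5: W B0 → L0 miss [D]
6: W B0 → L0 hit [D]
7: R B4 → L1 miss wb→B1 [-]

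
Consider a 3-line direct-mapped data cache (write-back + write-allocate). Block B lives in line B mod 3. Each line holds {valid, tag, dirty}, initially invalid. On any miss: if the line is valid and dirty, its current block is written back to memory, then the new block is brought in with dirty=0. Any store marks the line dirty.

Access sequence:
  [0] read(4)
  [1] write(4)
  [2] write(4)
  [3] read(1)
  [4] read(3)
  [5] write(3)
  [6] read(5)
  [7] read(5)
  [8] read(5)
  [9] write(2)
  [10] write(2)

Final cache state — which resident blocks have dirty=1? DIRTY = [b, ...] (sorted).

0: R B4 → L1 miss [-]
1: W B4 → L1 hit [D]
2: W B4 → L1 hit [D]
3: R B1 → L1 miss wb→B4 [-]
4: R B3 → L0 miss [-]
5: W B3 → L0 hit [D]
6: R B5 → L2 miss [-]
7: R B5 → L2 hit [-]
8: R B5 → L2 hit [-]
9: W B2 → L2 miss [D]
10: W B2 → L2 hit [D]

DIRTY = [2, 3]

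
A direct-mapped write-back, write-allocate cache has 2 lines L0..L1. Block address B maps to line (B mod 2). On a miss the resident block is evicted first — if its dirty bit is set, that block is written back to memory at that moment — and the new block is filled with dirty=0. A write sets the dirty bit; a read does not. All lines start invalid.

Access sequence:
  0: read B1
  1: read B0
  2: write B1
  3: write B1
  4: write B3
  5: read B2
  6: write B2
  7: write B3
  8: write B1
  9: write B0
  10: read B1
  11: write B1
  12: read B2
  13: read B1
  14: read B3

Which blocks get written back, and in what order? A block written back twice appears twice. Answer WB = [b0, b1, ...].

WB = [1, 3, 2, 0, 1]

0: R B1 -> L1 miss  d=-]
1: R B0 -> L0 miss  d=-]
2: W B1 -> L1 hit  d=D]
3: W B1 -> L1 hit  d=D]
4: W B3 -> L1 miss wb->B1  d=D]
5: R B2 -> L0 miss  d=-]
6: W B2 -> L0 hit  d=D]
7: W B3 -> L1 hit  d=D]
8: W B1 -> L1 miss wb->B3  d=D]
9: W B0 -> L0 miss wb->B2  d=D]
10: R B1 -> L1 hit  d=D]
11: W B1 -> L1 hit  d=D]
12: R B2 -> L0 miss wb->B0  d=-]
13: R B1 -> L1 hit  d=D]
14: R B3 -> L1 miss wb->B1  d=-]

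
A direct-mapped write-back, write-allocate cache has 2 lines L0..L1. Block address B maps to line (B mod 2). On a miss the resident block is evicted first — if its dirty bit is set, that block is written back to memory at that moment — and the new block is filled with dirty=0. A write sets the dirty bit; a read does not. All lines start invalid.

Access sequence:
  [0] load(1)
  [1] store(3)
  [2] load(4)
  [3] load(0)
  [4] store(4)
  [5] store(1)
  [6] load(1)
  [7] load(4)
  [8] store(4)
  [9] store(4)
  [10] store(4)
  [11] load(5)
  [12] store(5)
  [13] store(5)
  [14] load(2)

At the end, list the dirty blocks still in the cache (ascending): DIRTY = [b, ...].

0: R B1 -> L1 miss  d=-]
1: W B3 -> L1 miss  d=D]
2: R B4 -> L0 miss  d=-]
3: R B0 -> L0 miss  d=-]
4: W B4 -> L0 miss  d=D]
5: W B1 -> L1 miss wb->B3  d=D]
6: R B1 -> L1 hit  d=D]
7: R B4 -> L0 hit  d=D]
8: W B4 -> L0 hit  d=D]
9: W B4 -> L0 hit  d=D]
10: W B4 -> L0 hit  d=D]
11: R B5 -> L1 miss wb->B1  d=-]
12: W B5 -> L1 hit  d=D]
13: W B5 -> L1 hit  d=D]
14: R B2 -> L0 miss wb->B4  d=-]

DIRTY = [5]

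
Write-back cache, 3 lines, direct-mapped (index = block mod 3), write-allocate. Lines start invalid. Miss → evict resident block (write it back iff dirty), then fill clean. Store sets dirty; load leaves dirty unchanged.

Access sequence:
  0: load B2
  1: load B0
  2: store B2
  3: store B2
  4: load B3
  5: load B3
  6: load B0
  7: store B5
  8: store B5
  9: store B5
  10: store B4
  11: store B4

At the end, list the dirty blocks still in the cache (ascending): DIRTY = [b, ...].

DIRTY = [4, 5]

0: R B2 → L2 miss [-]
1: R B0 → L0 miss [-]
2: W B2 → L2 hit [D]
3: W B2 → L2 hit [D]
4: R B3 → L0 miss [-]
5: R B3 → L0 hit [-]
6: R B0 → L0 miss [-]
7: W B5 → L2 miss wb→B2 [D]
8: W B5 → L2 hit [D]
9: W B5 → L2 hit [D]
10: W B4 → L1 miss [D]
11: W B4 → L1 hit [D]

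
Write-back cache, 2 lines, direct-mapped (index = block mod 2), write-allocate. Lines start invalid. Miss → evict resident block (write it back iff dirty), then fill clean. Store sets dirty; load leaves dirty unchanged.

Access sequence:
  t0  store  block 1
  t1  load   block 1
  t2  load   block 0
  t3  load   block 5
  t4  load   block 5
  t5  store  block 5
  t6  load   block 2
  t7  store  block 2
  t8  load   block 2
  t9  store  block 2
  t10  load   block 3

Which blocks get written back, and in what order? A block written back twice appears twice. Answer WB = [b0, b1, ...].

WB = [1, 5]

0: W B1 → L1 miss [D]
1: R B1 → L1 hit [D]
2: R B0 → L0 miss [-]
3: R B5 → L1 miss wb→B1 [-]
4: R B5 → L1 hit [-]
5: W B5 → L1 hit [D]
6: R B2 → L0 miss [-]
7: W B2 → L0 hit [D]
8: R B2 → L0 hit [D]
9: W B2 → L0 hit [D]
10: R B3 → L1 miss wb→B5 [-]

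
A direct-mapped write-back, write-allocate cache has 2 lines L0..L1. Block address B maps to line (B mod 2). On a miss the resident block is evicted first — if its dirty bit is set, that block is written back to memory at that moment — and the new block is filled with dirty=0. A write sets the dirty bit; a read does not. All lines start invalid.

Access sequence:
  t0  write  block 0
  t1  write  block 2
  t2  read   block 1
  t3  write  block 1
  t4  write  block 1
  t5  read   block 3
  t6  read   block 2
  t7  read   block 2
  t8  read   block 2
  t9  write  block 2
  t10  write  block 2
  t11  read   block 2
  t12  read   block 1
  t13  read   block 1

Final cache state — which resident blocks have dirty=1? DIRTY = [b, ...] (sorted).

DIRTY = [2]

0: W B0 -> L0 miss  d=D]
1: W B2 -> L0 miss wb->B0  d=D]
2: R B1 -> L1 miss  d=-]
3: W B1 -> L1 hit  d=D]
4: W B1 -> L1 hit  d=D]
5: R B3 -> L1 miss wb->B1  d=-]
6: R B2 -> L0 hit  d=D]
7: R B2 -> L0 hit  d=D]
8: R B2 -> L0 hit  d=D]
9: W B2 -> L0 hit  d=D]
10: W B2 -> L0 hit  d=D]
11: R B2 -> L0 hit  d=D]
12: R B1 -> L1 miss  d=-]
13: R B1 -> L1 hit  d=-]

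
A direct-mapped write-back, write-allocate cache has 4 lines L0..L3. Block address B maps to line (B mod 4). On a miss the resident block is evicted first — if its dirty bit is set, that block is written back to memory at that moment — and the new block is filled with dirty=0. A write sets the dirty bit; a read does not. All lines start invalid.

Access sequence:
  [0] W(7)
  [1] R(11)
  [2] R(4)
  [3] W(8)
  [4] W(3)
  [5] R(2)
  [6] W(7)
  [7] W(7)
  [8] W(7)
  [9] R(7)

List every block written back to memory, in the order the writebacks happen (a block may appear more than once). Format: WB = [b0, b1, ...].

0: W B7 → L3 miss [D]
1: R B11 → L3 miss wb→B7 [-]
2: R B4 → L0 miss [-]
3: W B8 → L0 miss [D]
4: W B3 → L3 miss [D]
5: R B2 → L2 miss [-]
6: W B7 → L3 miss wb→B3 [D]
7: W B7 → L3 hit [D]
8: W B7 → L3 hit [D]
9: R B7 → L3 hit [D]

WB = [7, 3]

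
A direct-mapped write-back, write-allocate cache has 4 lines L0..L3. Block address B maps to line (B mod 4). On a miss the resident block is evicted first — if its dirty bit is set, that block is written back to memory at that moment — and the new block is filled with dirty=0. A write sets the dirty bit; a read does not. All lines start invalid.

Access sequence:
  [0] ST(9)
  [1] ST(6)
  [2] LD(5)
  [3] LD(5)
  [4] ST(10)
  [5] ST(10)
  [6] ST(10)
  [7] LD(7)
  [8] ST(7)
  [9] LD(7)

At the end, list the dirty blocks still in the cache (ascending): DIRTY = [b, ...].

DIRTY = [7, 10]

0: W B9 -> L1 miss  d=D]
1: W B6 -> L2 miss  d=D]
2: R B5 -> L1 miss wb->B9  d=-]
3: R B5 -> L1 hit  d=-]
4: W B10 -> L2 miss wb->B6  d=D]
5: W B10 -> L2 hit  d=D]
6: W B10 -> L2 hit  d=D]
7: R B7 -> L3 miss  d=-]
8: W B7 -> L3 hit  d=D]
9: R B7 -> L3 hit  d=D]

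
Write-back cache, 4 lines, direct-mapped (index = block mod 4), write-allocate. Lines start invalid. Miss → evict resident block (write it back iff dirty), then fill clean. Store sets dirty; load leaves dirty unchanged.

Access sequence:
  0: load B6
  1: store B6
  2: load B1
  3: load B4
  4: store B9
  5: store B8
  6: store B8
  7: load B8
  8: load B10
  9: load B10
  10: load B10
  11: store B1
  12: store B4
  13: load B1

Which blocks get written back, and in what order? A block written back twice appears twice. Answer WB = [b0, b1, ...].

0: R B6 -> L2 miss  d=-]
1: W B6 -> L2 hit  d=D]
2: R B1 -> L1 miss  d=-]
3: R B4 -> L0 miss  d=-]
4: W B9 -> L1 miss  d=D]
5: W B8 -> L0 miss  d=D]
6: W B8 -> L0 hit  d=D]
7: R B8 -> L0 hit  d=D]
8: R B10 -> L2 miss wb->B6  d=-]
9: R B10 -> L2 hit  d=-]
10: R B10 -> L2 hit  d=-]
11: W B1 -> L1 miss wb->B9  d=D]
12: W B4 -> L0 miss wb->B8  d=D]
13: R B1 -> L1 hit  d=D]

WB = [6, 9, 8]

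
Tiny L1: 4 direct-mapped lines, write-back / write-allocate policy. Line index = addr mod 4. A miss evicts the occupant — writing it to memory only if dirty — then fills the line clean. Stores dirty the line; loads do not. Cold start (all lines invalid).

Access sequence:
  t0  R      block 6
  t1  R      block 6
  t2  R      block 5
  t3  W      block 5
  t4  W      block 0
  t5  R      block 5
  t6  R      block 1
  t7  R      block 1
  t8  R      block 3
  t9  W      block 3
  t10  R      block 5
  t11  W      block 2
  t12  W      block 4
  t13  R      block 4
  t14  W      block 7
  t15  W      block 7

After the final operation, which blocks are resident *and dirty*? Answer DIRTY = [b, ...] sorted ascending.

DIRTY = [2, 4, 7]

0: R B6 -> L2 miss  d=-]
1: R B6 -> L2 hit  d=-]
2: R B5 -> L1 miss  d=-]
3: W B5 -> L1 hit  d=D]
4: W B0 -> L0 miss  d=D]
5: R B5 -> L1 hit  d=D]
6: R B1 -> L1 miss wb->B5  d=-]
7: R B1 -> L1 hit  d=-]
8: R B3 -> L3 miss  d=-]
9: W B3 -> L3 hit  d=D]
10: R B5 -> L1 miss  d=-]
11: W B2 -> L2 miss  d=D]
12: W B4 -> L0 miss wb->B0  d=D]
13: R B4 -> L0 hit  d=D]
14: W B7 -> L3 miss wb->B3  d=D]
15: W B7 -> L3 hit  d=D]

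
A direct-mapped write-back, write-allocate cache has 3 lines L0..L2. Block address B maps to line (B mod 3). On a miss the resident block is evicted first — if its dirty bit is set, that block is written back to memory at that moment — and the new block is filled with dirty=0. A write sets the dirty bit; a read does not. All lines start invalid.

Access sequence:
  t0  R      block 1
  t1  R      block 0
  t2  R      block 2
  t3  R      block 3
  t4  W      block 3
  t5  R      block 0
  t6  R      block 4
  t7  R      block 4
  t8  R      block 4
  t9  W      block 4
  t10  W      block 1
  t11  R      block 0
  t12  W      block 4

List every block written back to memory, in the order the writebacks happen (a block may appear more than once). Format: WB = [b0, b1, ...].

0: R B1 → L1 miss [-]
1: R B0 → L0 miss [-]
2: R B2 → L2 miss [-]
3: R B3 → L0 miss [-]
4: W B3 → L0 hit [D]
5: R B0 → L0 miss wb→B3 [-]
6: R B4 → L1 miss [-]
7: R B4 → L1 hit [-]
8: R B4 → L1 hit [-]
9: W B4 → L1 hit [D]
10: W B1 → L1 miss wb→B4 [D]
11: R B0 → L0 hit [-]
12: W B4 → L1 miss wb→B1 [D]

WB = [3, 4, 1]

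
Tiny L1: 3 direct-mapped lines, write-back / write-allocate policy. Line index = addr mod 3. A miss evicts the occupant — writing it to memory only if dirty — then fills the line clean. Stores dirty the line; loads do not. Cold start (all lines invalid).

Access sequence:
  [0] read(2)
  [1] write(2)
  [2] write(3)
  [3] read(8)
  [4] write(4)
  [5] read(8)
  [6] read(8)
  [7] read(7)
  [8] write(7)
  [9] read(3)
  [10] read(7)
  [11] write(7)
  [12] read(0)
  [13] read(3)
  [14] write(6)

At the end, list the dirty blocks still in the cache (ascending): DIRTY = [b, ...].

  0 | R B2 → L2 miss [-]
  1 | W B2 → L2 hit [D]
  2 | W B3 → L0 miss [D]
  3 | R B8 → L2 miss wb→B2 [-]
  4 | W B4 → L1 miss [D]
  5 | R B8 → L2 hit [-]
  6 | R B8 → L2 hit [-]
  7 | R B7 → L1 miss wb→B4 [-]
  8 | W B7 → L1 hit [D]
  9 | R B3 → L0 hit [D]
  10 | R B7 → L1 hit [D]
  11 | W B7 → L1 hit [D]
  12 | R B0 → L0 miss wb→B3 [-]
  13 | R B3 → L0 miss [-]
  14 | W B6 → L0 miss [D]

DIRTY = [6, 7]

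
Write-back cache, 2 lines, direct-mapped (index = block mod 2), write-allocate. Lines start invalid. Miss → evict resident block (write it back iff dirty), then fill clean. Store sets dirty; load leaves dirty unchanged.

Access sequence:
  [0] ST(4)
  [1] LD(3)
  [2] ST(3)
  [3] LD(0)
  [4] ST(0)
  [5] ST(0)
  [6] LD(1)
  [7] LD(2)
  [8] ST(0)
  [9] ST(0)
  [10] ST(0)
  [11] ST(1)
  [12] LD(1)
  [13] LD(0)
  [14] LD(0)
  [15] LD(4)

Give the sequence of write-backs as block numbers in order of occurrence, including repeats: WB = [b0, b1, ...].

0: W B4 -> L0 miss  d=D]
1: R B3 -> L1 miss  d=-]
2: W B3 -> L1 hit  d=D]
3: R B0 -> L0 miss wb->B4  d=-]
4: W B0 -> L0 hit  d=D]
5: W B0 -> L0 hit  d=D]
6: R B1 -> L1 miss wb->B3  d=-]
7: R B2 -> L0 miss wb->B0  d=-]
8: W B0 -> L0 miss  d=D]
9: W B0 -> L0 hit  d=D]
10: W B0 -> L0 hit  d=D]
11: W B1 -> L1 hit  d=D]
12: R B1 -> L1 hit  d=D]
13: R B0 -> L0 hit  d=D]
14: R B0 -> L0 hit  d=D]
15: R B4 -> L0 miss wb->B0  d=-]

WB = [4, 3, 0, 0]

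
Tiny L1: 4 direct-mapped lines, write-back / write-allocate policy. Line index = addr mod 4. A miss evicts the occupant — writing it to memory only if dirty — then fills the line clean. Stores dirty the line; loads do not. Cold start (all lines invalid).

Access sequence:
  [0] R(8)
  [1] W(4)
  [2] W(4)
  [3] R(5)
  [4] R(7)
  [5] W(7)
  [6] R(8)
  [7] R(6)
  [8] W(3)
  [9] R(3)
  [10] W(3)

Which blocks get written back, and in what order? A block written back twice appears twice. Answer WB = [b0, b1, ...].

0: R B8 → L0 miss [-]
1: W B4 → L0 miss [D]
2: W B4 → L0 hit [D]
3: R B5 → L1 miss [-]
4: R B7 → L3 miss [-]
5: W B7 → L3 hit [D]
6: R B8 → L0 miss wb→B4 [-]
7: R B6 → L2 miss [-]
8: W B3 → L3 miss wb→B7 [D]
9: R B3 → L3 hit [D]
10: W B3 → L3 hit [D]

WB = [4, 7]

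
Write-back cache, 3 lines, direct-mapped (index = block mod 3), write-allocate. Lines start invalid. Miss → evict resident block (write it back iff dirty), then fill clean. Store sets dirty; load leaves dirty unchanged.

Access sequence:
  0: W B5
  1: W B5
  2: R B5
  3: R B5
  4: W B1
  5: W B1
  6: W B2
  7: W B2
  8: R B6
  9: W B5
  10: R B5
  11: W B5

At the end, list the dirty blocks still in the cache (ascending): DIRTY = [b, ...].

DIRTY = [1, 5]

0: W B5 → L2 miss [D]
1: W B5 → L2 hit [D]
2: R B5 → L2 hit [D]
3: R B5 → L2 hit [D]
4: W B1 → L1 miss [D]
5: W B1 → L1 hit [D]
6: W B2 → L2 miss wb→B5 [D]
7: W B2 → L2 hit [D]
8: R B6 → L0 miss [-]
9: W B5 → L2 miss wb→B2 [D]
10: R B5 → L2 hit [D]
11: W B5 → L2 hit [D]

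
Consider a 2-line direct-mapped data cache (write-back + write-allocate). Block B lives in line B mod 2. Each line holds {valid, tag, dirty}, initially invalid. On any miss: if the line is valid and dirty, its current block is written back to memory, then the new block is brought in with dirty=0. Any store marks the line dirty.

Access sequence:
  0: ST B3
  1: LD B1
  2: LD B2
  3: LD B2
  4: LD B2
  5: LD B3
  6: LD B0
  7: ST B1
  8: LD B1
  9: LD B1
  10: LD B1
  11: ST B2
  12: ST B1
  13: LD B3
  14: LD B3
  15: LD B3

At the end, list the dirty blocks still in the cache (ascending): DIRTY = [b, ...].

  0 | W B3 → L1 miss [D]
  1 | R B1 → L1 miss wb→B3 [-]
  2 | R B2 → L0 miss [-]
  3 | R B2 → L0 hit [-]
  4 | R B2 → L0 hit [-]
  5 | R B3 → L1 miss [-]
  6 | R B0 → L0 miss [-]
  7 | W B1 → L1 miss [D]
  8 | R B1 → L1 hit [D]
  9 | R B1 → L1 hit [D]
  10 | R B1 → L1 hit [D]
  11 | W B2 → L0 miss [D]
  12 | W B1 → L1 hit [D]
  13 | R B3 → L1 miss wb→B1 [-]
  14 | R B3 → L1 hit [-]
  15 | R B3 → L1 hit [-]

DIRTY = [2]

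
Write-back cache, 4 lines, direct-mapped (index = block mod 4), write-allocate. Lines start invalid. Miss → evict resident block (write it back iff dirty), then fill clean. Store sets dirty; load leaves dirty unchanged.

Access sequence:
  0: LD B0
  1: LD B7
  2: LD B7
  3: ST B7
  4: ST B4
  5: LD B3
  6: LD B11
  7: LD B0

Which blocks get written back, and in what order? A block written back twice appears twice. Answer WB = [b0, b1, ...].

WB = [7, 4]

0: R B0 → L0 miss [-]
1: R B7 → L3 miss [-]
2: R B7 → L3 hit [-]
3: W B7 → L3 hit [D]
4: W B4 → L0 miss [D]
5: R B3 → L3 miss wb→B7 [-]
6: R B11 → L3 miss [-]
7: R B0 → L0 miss wb→B4 [-]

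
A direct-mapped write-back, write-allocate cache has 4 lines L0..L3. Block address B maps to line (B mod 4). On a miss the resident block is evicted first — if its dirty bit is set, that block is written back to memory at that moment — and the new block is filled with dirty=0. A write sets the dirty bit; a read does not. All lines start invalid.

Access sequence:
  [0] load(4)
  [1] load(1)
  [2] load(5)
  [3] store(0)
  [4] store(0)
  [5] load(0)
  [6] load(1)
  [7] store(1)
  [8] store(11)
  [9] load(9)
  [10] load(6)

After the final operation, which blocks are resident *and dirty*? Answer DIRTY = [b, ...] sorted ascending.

DIRTY = [0, 11]

0: R B4 → L0 miss [-]
1: R B1 → L1 miss [-]
2: R B5 → L1 miss [-]
3: W B0 → L0 miss [D]
4: W B0 → L0 hit [D]
5: R B0 → L0 hit [D]
6: R B1 → L1 miss [-]
7: W B1 → L1 hit [D]
8: W B11 → L3 miss [D]
9: R B9 → L1 miss wb→B1 [-]
10: R B6 → L2 miss [-]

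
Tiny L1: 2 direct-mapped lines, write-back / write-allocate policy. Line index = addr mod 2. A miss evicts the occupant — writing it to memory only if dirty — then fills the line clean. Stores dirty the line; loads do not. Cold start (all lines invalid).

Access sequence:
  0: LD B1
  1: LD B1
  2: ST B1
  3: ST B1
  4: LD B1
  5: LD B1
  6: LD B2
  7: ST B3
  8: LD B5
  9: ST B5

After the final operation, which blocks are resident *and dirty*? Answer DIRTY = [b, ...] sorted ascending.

  0 | R B1 → L1 miss [-]
  1 | R B1 → L1 hit [-]
  2 | W B1 → L1 hit [D]
  3 | W B1 → L1 hit [D]
  4 | R B1 → L1 hit [D]
  5 | R B1 → L1 hit [D]
  6 | R B2 → L0 miss [-]
  7 | W B3 → L1 miss wb→B1 [D]
  8 | R B5 → L1 miss wb→B3 [-]
  9 | W B5 → L1 hit [D]

DIRTY = [5]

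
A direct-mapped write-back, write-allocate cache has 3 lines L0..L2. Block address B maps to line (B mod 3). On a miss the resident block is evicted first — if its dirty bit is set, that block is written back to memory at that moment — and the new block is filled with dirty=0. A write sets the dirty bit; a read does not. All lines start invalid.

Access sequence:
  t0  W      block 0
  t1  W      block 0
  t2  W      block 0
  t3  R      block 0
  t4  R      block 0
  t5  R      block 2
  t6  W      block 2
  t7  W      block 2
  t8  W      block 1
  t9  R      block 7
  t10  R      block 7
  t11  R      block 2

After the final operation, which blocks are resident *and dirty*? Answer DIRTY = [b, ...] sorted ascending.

0: W B0 → L0 miss [D]
1: W B0 → L0 hit [D]
2: W B0 → L0 hit [D]
3: R B0 → L0 hit [D]
4: R B0 → L0 hit [D]
5: R B2 → L2 miss [-]
6: W B2 → L2 hit [D]
7: W B2 → L2 hit [D]
8: W B1 → L1 miss [D]
9: R B7 → L1 miss wb→B1 [-]
10: R B7 → L1 hit [-]
11: R B2 → L2 hit [D]

DIRTY = [0, 2]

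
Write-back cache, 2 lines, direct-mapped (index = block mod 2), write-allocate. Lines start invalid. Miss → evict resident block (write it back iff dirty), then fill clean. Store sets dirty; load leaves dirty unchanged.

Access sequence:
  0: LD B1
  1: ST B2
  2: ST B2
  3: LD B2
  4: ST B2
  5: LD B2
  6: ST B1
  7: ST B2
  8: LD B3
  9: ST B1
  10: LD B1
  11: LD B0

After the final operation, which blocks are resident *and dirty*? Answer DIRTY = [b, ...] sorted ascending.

  0 | R B1 → L1 miss [-]
  1 | W B2 → L0 miss [D]
  2 | W B2 → L0 hit [D]
  3 | R B2 → L0 hit [D]
  4 | W B2 → L0 hit [D]
  5 | R B2 → L0 hit [D]
  6 | W B1 → L1 hit [D]
  7 | W B2 → L0 hit [D]
  8 | R B3 → L1 miss wb→B1 [-]
  9 | W B1 → L1 miss [D]
  10 | R B1 → L1 hit [D]
  11 | R B0 → L0 miss wb→B2 [-]

DIRTY = [1]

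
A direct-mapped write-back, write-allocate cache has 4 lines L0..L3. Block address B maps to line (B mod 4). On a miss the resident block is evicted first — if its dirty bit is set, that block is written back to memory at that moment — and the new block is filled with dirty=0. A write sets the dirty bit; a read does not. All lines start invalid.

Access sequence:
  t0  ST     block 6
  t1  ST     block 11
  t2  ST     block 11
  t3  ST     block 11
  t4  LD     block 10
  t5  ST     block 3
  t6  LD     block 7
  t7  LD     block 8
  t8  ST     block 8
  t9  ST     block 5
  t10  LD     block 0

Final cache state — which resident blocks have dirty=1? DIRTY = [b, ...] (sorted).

  0 | W B6 → L2 miss [D]
  1 | W B11 → L3 miss [D]
  2 | W B11 → L3 hit [D]
  3 | W B11 → L3 hit [D]
  4 | R B10 → L2 miss wb→B6 [-]
  5 | W B3 → L3 miss wb→B11 [D]
  6 | R B7 → L3 miss wb→B3 [-]
  7 | R B8 → L0 miss [-]
  8 | W B8 → L0 hit [D]
  9 | W B5 → L1 miss [D]
  10 | R B0 → L0 miss wb→B8 [-]

DIRTY = [5]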